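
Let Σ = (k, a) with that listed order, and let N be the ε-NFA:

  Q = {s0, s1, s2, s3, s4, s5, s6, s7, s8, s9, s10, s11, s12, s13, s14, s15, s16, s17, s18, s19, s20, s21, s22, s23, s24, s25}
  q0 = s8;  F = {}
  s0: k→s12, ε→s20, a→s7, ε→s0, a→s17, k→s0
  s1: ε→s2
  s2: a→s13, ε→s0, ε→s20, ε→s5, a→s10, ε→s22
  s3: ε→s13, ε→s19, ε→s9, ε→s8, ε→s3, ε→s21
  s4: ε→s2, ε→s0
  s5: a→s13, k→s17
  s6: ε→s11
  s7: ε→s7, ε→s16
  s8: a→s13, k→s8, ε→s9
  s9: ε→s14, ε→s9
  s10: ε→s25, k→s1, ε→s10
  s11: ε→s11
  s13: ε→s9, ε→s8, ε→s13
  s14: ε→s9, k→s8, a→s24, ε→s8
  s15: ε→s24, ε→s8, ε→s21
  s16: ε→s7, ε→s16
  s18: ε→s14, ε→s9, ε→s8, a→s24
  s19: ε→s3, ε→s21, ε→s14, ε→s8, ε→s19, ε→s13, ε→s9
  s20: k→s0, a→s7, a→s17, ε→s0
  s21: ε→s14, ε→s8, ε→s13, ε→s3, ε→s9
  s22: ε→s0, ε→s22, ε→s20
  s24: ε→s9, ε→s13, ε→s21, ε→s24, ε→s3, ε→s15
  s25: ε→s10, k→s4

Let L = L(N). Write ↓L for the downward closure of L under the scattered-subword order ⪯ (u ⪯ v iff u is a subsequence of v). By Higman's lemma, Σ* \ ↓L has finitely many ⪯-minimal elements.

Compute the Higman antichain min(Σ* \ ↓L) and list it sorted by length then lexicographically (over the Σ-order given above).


A = [ε].

|Q|=26, |F|=0, |δ|=78 (60 ε).
min D↑ (1 st, q0=0, F={0}): 0:k→0,a→0 [Hopcroft].
ε ∈ L(D↑) — L = ∅.


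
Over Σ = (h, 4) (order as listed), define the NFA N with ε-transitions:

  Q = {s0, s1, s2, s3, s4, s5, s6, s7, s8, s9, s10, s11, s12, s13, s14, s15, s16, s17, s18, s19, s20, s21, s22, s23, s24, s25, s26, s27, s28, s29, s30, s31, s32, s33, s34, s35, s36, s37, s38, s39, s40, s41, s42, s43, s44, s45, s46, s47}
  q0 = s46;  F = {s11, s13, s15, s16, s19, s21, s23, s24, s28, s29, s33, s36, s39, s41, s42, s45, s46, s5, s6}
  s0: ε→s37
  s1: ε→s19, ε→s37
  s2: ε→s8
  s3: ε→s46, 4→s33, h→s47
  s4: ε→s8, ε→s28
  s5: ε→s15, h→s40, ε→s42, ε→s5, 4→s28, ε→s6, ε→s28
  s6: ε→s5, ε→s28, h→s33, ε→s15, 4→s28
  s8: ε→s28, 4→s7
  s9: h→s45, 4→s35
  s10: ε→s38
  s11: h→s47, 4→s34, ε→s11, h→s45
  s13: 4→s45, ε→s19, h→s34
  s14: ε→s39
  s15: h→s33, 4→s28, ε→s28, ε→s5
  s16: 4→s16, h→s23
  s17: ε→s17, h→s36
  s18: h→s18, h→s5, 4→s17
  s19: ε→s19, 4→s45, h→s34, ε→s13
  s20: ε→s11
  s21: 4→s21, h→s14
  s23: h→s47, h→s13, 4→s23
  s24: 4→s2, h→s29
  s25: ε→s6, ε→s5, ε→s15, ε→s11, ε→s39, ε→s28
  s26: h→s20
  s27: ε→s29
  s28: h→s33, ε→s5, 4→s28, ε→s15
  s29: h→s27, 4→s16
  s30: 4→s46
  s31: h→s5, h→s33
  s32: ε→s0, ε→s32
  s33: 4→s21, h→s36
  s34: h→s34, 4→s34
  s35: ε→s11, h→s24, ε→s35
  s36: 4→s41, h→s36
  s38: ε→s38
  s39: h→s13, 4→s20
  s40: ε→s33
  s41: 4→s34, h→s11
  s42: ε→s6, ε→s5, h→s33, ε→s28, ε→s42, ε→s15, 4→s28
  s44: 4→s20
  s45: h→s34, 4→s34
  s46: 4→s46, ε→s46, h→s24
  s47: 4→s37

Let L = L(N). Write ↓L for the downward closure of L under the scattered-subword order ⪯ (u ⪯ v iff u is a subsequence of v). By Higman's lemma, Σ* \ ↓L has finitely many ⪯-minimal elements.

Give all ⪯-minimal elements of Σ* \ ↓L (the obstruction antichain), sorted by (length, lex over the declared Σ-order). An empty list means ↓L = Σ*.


min(Σ*\↓L) = [hh4hhh, h4hh44].

|Q|=48, |F|=19, |δ|=105 (47 ε).
min D↑ (15 st, q0=0, F={12}): 0:h→1,4→0 1:h→2,4→3 2:h→2,4→4 3:h→5,4→3 4:h→6,4→4 5:h→7,4→8 6:h→9,4→6 7:h→7,4→10 8:h→11,4→8 9:h→12,4→13 10:h→14,4→12 11:h→9,4→14 12:h→12,4→12 13:h→12,4→12 14:h→13,4→12 [Hopcroft].
'hh4hhh': |S_i|=[29, 28, 19, 14, 11, 6, 1] end={s34} — reject; 6/6 deletions ∈↓L.
'h4hh44': run [29, 28, 25, 16, 12, 7, 2] end={s34,s37} ∉↓L; 6/6 del acc.
2 minimals (antichain).


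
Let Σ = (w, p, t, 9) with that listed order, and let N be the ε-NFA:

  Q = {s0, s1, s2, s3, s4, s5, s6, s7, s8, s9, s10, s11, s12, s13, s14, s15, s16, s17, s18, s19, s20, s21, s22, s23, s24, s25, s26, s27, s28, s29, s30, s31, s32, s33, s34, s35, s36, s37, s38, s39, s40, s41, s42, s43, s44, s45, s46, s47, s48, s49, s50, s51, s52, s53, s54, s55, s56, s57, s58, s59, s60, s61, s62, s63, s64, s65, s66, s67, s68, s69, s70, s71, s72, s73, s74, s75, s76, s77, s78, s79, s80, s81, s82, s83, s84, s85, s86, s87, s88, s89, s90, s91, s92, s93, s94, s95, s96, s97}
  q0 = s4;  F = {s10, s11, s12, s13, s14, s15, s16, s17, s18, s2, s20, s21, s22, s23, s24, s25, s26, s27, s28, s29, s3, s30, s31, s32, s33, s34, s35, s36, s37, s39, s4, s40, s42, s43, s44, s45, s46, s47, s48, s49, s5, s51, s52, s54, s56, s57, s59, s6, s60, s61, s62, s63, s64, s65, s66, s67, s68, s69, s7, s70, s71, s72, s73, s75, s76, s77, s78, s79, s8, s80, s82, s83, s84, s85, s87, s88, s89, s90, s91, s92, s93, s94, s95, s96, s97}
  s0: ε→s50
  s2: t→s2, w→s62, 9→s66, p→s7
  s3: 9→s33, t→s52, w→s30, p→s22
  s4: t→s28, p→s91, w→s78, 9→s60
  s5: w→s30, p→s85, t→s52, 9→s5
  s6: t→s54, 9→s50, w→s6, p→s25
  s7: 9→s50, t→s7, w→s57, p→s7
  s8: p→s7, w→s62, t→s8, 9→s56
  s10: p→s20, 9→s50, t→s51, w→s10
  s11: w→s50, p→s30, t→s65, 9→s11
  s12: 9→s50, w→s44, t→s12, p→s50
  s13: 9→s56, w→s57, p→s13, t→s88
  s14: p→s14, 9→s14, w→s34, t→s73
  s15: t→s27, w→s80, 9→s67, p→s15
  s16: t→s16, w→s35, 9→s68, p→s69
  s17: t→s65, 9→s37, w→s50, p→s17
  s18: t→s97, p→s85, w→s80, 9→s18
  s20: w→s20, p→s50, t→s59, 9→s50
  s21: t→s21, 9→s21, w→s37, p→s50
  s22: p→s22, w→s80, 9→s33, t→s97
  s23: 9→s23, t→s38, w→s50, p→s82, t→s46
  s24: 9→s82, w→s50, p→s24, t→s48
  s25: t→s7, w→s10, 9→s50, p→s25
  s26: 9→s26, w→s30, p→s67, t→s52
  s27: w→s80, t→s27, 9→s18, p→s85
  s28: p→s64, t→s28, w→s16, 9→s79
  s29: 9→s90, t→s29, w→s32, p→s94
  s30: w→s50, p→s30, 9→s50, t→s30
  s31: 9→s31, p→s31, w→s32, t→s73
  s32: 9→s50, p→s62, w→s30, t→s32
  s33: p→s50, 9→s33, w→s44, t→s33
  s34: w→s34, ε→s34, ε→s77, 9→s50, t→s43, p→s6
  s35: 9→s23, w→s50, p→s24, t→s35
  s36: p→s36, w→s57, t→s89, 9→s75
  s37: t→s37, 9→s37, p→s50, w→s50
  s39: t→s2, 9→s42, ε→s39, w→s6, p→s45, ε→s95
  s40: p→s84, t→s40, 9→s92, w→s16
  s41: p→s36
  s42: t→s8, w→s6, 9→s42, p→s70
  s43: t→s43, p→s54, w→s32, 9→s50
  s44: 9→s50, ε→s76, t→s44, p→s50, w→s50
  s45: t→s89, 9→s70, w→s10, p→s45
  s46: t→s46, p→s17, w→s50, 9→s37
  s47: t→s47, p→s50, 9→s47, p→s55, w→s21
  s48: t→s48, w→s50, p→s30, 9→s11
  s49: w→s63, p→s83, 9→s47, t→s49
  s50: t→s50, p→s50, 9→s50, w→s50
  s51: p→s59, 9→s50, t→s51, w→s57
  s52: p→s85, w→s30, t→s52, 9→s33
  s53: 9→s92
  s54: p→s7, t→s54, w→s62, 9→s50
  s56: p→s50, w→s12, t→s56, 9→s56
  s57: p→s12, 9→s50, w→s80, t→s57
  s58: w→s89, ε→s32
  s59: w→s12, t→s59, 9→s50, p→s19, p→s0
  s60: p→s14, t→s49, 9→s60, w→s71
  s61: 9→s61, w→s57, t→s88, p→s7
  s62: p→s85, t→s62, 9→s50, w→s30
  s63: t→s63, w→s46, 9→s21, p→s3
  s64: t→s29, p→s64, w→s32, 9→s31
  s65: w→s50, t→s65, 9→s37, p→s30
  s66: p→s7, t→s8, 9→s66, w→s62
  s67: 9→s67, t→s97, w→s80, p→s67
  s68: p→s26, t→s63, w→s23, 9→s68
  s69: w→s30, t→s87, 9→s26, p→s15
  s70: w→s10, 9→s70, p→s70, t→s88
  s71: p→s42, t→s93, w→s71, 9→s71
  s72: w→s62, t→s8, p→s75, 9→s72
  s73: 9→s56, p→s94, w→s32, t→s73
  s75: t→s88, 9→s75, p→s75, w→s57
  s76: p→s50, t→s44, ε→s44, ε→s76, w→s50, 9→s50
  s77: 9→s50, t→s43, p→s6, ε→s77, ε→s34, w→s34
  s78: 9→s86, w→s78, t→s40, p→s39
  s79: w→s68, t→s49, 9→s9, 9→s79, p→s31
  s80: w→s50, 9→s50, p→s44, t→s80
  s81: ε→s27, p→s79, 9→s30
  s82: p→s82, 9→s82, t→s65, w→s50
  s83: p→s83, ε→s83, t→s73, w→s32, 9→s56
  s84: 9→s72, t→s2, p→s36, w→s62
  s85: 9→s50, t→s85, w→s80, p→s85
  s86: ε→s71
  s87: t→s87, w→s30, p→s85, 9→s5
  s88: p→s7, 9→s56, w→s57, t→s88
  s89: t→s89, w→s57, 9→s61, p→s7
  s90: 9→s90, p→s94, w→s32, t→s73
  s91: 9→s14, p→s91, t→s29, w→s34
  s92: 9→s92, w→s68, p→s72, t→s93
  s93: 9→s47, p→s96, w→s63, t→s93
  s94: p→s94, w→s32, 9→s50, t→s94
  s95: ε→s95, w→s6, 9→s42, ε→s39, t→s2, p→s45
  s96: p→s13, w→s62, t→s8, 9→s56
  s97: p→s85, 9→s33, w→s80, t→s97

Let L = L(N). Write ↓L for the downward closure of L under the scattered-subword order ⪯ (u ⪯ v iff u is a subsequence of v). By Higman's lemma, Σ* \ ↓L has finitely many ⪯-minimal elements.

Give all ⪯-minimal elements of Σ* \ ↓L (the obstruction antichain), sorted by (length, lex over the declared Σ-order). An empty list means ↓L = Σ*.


Antichain: [pw9, ptp9, twww, 9t9p, wppwpp].

|Q|=98, |F|=85, |δ|=369 (16 ε).
min D↑ (83 st, q0=0, F={23}): 0:w→1,p→2,t→3,9→4 1:w→1,p→5,t→6,9→7 2:w→8,p→2,t→9,9→10 3:w→11,p→12,t→3,9→13 4:w→7,p→10,t→14,9→4 5:w→15,p→16,t→17,9→18 6:w→11,p→19,t→6,9→20 7:w→7,p→18,t→21,9→7 8:w→8,p→15,t→22,9→23 9:w→24,p→25,t→9,9→26 10:w→8,p→10,t→27,9→10 11:w→28,p→29,t→11,9→30 12:w→24,p→12,t→9,9→31 13:w→30,p→31,t→14,9→13 14:w→32,p→33,t→14,9→34 15:w→15,p→35,t→36,9→23 16:w→37,p→16,t→38,9→39 17:w→40,p→41,t→17,9→42 18:w→15,p→39,t→43,9→18 19:w→40,p→44,t→17,9→45 20:w→30,p→45,t→21,9→20 21:w→32,p→46,t→21,9→34 22:w→24,p→36,t→22,9→23 23:w→23,p→23,t→23,9→23 24:w→47,p→40,t→24,9→23 25:w→24,p→25,t→25,9→23 26:w→24,p→25,t→27,9→26 27:w→24,p→25,t→27,9→48 28:w→23,p→49,t→28,9→50 29:w→47,p→51,t→52,9→53 30:w→50,p→53,t→32,9→30 31:w→24,p→31,t→27,9→31 32:w→54,p→55,t→32,9→56 33:w→24,p→33,t→27,9→48 34:w→56,p→23,t→34,9→34 35:w→37,p→35,t→41,9→23 36:w→40,p→41,t→36,9→23 37:w→37,p→57,t→58,9→23 38:w→59,p→41,t→38,9→60 39:w→37,p→39,t→61,9→39 40:w→47,p→62,t→40,9→23 41:w→59,p→41,t→41,9→23 42:w→40,p→41,t→43,9→42 43:w→40,p→41,t→43,9→48 44:w→59,p→44,t→38,9→63 45:w→40,p→63,t→43,9→45 46:w→40,p→64,t→43,9→48 47:w→23,p→47,t→47,9→23 48:w→65,p→23,t→48,9→48 49:w→23,p→49,t→66,9→67 50:w→23,p→67,t→54,9→50 51:w→68,p→51,t→69,9→70 52:w→47,p→62,t→52,9→71 53:w→47,p→70,t→72,9→53 54:w→23,p→73,t→54,9→74 55:w→47,p→75,t→72,9→76 56:w→74,p→23,t→56,9→56 57:w→57,p→23,t→77,9→23 58:w→59,p→77,t→58,9→23 59:w→68,p→65,t→59,9→23 60:w→59,p→41,t→61,9→60 61:w→59,p→41,t→61,9→48 62:w→68,p→62,t→62,9→23 63:w→59,p→63,t→61,9→63 64:w→59,p→64,t→61,9→48 65:w→78,p→23,t→65,9→23 66:w→23,p→47,t→66,9→79 67:w→23,p→67,t→80,9→67 68:w→23,p→78,t→68,9→23 69:w→68,p→62,t→69,9→81 70:w→68,p→70,t→82,9→70 71:w→47,p→62,t→72,9→71 72:w→47,p→62,t→72,9→76 73:w→23,p→73,t→80,9→74 74:w→23,p→23,t→74,9→74 75:w→68,p→75,t→82,9→76 76:w→78,p→23,t→76,9→76 77:w→65,p→23,t→77,9→23 78:w→23,p→23,t→78,9→23 79:w→23,p→47,t→80,9→79 80:w→23,p→47,t→80,9→74 81:w→68,p→62,t→82,9→81 82:w→68,p→62,t→82,9→76 [Hopcroft].
'pw9': N↓-sim [92, 71, 23, 1] end={s50} rej; 3/3 deletions ∈↓L.
'ptp9': |S_i|=[92, 71, 39, 16, 1] end={s50} ∉↓L; 4/4 single-dels accept.
'twww': run [92, 74, 38, 16, 1] end={s50} ∉↓L; 4/4 single-dels accept.
'9t9p': |S_i|=[92, 70, 41, 10, 2] end={s50,s55} — reject; 4/4 deletions ∈↓L.
'wppwpp': |S_i|=[92, 77, 58, 39, 12, 8, 3] end={s0,s19,s50} rej; 6/6 single-dels accept.
5 obstructions.


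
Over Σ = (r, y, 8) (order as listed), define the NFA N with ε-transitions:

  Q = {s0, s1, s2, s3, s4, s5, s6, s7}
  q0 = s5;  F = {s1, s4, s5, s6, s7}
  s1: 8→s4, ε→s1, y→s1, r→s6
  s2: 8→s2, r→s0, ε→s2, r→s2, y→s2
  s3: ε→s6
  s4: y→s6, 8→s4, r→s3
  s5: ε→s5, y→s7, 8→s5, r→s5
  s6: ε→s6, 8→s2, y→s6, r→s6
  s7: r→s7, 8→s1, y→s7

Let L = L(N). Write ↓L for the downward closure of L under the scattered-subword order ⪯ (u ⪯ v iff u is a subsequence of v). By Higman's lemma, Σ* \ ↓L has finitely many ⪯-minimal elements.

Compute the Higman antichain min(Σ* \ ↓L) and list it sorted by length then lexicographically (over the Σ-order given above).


|Q|=8, |F|=5, |δ|=24 (5 ε).
min D↑ (6 st, q0=0, F={5}): 0:r→0,y→1,8→0 1:r→1,y→1,8→2 2:r→3,y→2,8→4 3:r→3,y→3,8→5 4:r→3,y→3,8→4 5:r→5,y→5,8→5 [Hopcroft].
'y8r8': run [8, 7, 6, 4, 2] end={s0,s2} — reject; 4/4 single-dels accept.
'y88y8': N↓-sim [8, 7, 6, 5, 3, 2] end={s0,s2} — reject; 5/5 del acc.
2 obstructions.

min(Σ*\↓L) = [y8r8, y88y8].


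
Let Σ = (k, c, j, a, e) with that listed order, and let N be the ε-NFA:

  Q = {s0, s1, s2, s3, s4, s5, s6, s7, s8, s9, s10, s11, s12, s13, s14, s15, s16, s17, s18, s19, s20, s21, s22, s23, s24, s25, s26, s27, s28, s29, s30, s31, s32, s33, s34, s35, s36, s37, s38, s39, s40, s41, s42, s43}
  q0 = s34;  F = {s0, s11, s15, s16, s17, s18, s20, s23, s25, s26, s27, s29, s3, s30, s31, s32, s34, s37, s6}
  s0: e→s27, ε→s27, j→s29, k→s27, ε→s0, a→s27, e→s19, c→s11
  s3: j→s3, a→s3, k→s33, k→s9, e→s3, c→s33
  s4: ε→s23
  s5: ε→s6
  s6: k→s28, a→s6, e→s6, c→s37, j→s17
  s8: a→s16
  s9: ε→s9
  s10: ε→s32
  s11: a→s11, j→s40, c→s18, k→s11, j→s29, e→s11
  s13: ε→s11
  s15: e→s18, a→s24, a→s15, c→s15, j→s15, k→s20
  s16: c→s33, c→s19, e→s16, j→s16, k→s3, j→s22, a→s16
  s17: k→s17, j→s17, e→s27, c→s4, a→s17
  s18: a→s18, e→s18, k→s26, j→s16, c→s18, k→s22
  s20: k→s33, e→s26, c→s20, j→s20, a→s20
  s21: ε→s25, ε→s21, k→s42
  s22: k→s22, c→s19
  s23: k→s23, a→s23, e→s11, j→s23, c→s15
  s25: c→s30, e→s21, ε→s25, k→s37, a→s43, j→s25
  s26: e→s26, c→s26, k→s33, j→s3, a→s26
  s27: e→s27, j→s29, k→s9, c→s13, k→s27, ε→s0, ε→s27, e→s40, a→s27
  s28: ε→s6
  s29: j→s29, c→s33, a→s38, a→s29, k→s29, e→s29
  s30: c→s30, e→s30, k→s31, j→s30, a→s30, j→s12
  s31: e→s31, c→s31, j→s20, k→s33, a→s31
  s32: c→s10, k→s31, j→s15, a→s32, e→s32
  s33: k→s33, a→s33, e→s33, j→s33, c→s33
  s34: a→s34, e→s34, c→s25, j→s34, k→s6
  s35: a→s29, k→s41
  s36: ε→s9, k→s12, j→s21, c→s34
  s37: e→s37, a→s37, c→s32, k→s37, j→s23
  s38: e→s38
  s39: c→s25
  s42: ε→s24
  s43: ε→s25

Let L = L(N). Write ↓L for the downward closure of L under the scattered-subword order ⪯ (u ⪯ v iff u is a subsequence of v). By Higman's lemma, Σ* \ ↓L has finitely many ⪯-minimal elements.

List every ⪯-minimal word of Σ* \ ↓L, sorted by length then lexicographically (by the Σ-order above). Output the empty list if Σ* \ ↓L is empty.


A = [cckk, kjejc].

|Q|=44, |F|=19, |δ|=138 (16 ε).
min D↑ (19 st, q0=0, F={13}): 0:k→1,c→2,j→0,a→0,e→0 1:k→1,c→3,j→4,a→1,e→1 2:k→3,c→5,j→2,a→2,e→2 3:k→3,c→6,j→7,a→3,e→3 4:k→4,c→7,j→4,a→4,e→8 5:k→9,c→5,j→5,a→5,e→5 6:k→9,c→6,j→10,a→6,e→6 7:k→7,c→10,j→7,a→7,e→11 8:k→8,c→11,j→12,a→8,e→8 9:k→13,c→9,j→14,a→9,e→9 10:k→14,c→10,j→10,a→10,e→15 11:k→11,c→15,j→12,a→11,e→11 12:k→12,c→13,j→12,a→12,e→12 13:k→13,c→13,j→13,a→13,e→13 14:k→13,c→14,j→14,a→14,e→16 15:k→16,c→15,j→17,a→15,e→15 16:k→13,c→16,j→18,a→16,e→16 17:k→18,c→13,j→17,a→17,e→17 18:k→13,c→13,j→18,a→18,e→18 (ε-aug+det+¬).
'cckk': run [34, 28, 16, 8, 4] end={s19,s22,s33,s9} rej; 4/4 del acc.
'kjejc': |S_i|=[34, 28, 21, 15, 9, 2] end={s19,s33} rej; 5/5 del acc.
2 words, ⪯-incomp.


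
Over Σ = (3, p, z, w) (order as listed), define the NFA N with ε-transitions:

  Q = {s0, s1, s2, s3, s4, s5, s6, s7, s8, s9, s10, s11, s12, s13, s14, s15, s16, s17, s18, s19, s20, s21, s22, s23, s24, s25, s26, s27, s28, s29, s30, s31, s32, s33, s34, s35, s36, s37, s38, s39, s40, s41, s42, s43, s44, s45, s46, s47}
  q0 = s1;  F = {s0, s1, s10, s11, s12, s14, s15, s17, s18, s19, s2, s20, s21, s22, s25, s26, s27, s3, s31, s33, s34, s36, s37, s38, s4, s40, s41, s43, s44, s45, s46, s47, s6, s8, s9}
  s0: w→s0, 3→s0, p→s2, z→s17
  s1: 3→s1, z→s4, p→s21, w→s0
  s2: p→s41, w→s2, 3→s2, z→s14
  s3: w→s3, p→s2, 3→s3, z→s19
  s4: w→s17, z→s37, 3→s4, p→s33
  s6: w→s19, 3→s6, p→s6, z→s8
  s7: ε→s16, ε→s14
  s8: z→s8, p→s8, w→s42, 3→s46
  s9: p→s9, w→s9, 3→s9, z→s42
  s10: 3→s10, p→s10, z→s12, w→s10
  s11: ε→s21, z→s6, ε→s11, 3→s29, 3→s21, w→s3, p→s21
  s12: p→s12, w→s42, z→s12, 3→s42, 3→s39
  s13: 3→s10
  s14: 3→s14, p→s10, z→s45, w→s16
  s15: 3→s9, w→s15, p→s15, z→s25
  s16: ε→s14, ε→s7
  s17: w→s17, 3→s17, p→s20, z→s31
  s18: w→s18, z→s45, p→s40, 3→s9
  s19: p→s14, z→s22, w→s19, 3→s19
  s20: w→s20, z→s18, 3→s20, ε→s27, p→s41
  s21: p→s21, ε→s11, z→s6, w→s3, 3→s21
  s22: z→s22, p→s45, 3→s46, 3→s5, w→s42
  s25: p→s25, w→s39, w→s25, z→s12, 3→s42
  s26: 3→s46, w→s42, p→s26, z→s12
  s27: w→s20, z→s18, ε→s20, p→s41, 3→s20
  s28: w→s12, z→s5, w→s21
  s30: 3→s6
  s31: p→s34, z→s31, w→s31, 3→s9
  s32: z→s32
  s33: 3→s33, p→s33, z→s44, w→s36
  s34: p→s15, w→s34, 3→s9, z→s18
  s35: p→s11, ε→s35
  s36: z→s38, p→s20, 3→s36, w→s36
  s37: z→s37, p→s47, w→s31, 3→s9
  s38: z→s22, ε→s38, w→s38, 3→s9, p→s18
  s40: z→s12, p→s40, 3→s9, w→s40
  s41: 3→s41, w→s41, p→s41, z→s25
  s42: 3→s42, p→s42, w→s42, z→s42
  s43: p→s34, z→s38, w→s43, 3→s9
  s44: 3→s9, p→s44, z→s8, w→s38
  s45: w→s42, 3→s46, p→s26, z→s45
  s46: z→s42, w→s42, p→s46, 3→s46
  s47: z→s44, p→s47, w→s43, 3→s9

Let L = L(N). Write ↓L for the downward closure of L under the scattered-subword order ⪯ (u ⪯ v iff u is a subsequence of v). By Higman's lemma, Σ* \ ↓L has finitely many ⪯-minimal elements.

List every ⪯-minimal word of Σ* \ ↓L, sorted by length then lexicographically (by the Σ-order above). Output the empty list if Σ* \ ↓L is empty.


|Q|=48, |F|=35, |δ|=166 (11 ε).
min D↑ (34 st, q0=0, F={21}): 0:3→0,p→1,z→2,w→3 1:3→1,p→1,z→4,w→5 2:3→2,p→6,z→7,w→8 3:3→3,p→9,z→8,w→3 4:3→4,p→4,z→10,w→11 5:3→5,p→9,z→11,w→5 6:3→6,p→6,z→12,w→13 7:3→14,p→15,z→7,w→16 8:3→8,p→17,z→16,w→8 9:3→9,p→18,z→19,w→9 10:3→20,p→10,z→10,w→21 11:3→11,p→19,z→22,w→11 12:3→14,p→12,z→10,w→23 13:3→13,p→17,z→23,w→13 14:3→14,p→14,z→21,w→14 15:3→14,p→15,z→12,w→24 16:3→14,p→25,z→16,w→16 17:3→17,p→18,z→26,w→17 18:3→18,p→18,z→27,w→18 19:3→19,p→28,z→29,w→19 20:3→20,p→20,z→21,w→21 21:3→21,p→21,z→21,w→21 22:3→20,p→29,z→22,w→21 23:3→14,p→26,z→22,w→23 24:3→14,p→25,z→23,w→24 25:3→14,p→30,z→26,w→25 26:3→14,p→31,z→29,w→26 27:3→21,p→27,z→32,w→27 28:3→28,p→28,z→32,w→28 29:3→20,p→33,z→29,w→21 30:3→14,p→30,z→27,w→30 31:3→14,p→31,z→32,w→31 32:3→21,p→32,z→32,w→21 33:3→20,p→33,z→32,w→21 [Hopcroft].
'pzzw': run [41, 35, 21, 9, 1] end={s42} ∉↓L; 4/4 del acc.
'zz3z': |S_i|=[41, 34, 21, 5, 1] end={s42} rej; 4/4 single-dels accept.
'wppz3': |S_i|=[41, 30, 20, 11, 4, 2] end={s39,s42} — reject; 5/5 single-dels accept.
3 words, ⪯-incomp.

Antichain: [pzzw, zz3z, wppz3].


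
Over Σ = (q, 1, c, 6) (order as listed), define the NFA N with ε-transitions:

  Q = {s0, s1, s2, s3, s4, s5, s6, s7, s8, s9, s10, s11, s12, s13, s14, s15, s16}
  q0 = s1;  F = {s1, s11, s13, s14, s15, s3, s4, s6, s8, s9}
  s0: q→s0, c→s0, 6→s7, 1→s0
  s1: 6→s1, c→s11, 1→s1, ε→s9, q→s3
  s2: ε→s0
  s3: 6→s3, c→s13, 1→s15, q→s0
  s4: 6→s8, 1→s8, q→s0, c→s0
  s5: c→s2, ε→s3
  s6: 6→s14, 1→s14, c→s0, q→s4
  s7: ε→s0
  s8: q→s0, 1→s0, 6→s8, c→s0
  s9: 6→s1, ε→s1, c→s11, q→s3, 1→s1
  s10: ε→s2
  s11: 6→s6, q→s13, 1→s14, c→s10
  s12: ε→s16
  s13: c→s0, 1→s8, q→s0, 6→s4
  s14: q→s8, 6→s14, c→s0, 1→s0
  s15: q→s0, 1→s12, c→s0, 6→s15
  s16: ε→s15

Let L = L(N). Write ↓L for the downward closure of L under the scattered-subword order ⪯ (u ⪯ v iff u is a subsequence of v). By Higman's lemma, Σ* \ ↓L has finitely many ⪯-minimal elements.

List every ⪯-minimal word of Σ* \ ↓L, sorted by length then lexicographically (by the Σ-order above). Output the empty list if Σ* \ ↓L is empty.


|Q|=17, |F|=10, |δ|=53 (8 ε).
min D↑ (10 st, q0=0, F={3}): 0:q→1,1→0,c→2,6→0 1:q→3,1→4,c→5,6→1 2:q→5,1→6,c→3,6→7 3:q→3,1→3,c→3,6→3 4:q→3,1→4,c→3,6→4 5:q→3,1→8,c→3,6→9 6:q→8,1→3,c→3,6→6 7:q→9,1→6,c→3,6→6 8:q→3,1→3,c→3,6→8 9:q→3,1→8,c→3,6→8 (ε-aug+det+¬).
'qq': |S_i|=[16, 9, 2] end={s0,s7} — reject; 2/2 del acc.
'cc': |S_i|=[16, 10, 4] end={s0,s10,s2,s7} rej; 2/2 deletions ∈↓L.
'q1c': N↓-sim [16, 9, 6, 2] end={s0,s7} ∉↓L; 3/3 deletions ∈↓L.
'c11': run [16, 10, 4, 2] end={s0,s7} — reject; 3/3 single-dels accept.
'c661': |S_i|=[16, 10, 6, 4, 2] end={s0,s7} — reject; 4/4 del acc.
5 words, ⪯-incomp.

A = [qq, cc, q1c, c11, c661].


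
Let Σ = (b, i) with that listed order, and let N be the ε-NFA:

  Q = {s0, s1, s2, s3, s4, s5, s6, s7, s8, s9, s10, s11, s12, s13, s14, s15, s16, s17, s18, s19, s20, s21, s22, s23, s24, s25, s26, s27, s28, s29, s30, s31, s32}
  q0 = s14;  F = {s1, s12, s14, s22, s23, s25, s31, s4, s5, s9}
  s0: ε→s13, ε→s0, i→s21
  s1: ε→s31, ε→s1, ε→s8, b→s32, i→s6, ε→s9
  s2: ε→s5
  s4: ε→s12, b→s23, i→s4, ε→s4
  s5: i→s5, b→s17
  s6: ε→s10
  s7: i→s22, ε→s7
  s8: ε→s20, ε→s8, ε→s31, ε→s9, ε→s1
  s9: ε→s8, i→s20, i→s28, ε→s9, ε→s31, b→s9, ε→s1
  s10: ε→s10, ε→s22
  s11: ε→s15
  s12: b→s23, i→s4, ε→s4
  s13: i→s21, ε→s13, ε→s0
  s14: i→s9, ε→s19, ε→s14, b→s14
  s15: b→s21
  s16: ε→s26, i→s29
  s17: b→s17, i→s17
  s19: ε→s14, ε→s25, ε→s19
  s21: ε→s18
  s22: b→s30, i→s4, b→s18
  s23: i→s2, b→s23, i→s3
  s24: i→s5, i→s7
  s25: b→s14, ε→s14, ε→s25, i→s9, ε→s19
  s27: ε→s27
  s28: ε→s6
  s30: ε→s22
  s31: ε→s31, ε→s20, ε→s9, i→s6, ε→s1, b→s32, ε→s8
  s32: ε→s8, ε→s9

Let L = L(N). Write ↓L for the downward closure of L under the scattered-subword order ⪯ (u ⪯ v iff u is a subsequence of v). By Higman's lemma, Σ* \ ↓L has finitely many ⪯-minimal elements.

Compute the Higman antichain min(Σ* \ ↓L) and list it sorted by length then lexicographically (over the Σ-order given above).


Antichain: [iiibib].

|Q|=33, |F|=10, |δ|=78 (46 ε).
min D↑ (7 st, q0=0, F={6}): 0:b→0,i→1 1:b→1,i→2 2:b→2,i→3 3:b→4,i→3 4:b→4,i→5 5:b→6,i→5 6:b→6,i→6 [Hopcroft].
'iiibib': N↓-sim [22, 19, 14, 7, 5, 4, 1] end={s17} — reject; 6/6 deletions ∈↓L.
1 words, ⪯-incomp.


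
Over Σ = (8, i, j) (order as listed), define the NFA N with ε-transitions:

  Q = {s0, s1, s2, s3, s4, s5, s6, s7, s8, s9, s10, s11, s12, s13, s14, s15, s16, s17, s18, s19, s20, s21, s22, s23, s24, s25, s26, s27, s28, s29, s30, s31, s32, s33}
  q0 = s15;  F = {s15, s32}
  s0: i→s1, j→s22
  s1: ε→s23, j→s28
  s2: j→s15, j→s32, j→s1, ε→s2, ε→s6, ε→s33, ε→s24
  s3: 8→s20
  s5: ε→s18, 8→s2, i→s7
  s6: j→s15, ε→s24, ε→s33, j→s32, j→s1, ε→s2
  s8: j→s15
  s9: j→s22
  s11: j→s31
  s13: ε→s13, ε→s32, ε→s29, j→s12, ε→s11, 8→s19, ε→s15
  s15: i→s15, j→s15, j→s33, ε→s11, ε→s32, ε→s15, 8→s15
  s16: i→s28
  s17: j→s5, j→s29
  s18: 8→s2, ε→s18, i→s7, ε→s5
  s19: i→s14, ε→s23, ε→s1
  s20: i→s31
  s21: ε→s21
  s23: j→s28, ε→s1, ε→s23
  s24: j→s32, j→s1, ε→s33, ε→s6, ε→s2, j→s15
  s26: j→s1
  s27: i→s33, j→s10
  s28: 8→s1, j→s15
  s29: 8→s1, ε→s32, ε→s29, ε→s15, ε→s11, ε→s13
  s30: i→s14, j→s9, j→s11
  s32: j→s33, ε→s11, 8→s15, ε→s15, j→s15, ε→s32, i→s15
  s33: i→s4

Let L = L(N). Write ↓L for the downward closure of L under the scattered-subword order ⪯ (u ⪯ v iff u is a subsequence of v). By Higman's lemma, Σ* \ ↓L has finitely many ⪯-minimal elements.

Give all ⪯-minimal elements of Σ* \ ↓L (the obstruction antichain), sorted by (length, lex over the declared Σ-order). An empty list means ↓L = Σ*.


|Q|=34, |F|=2, |δ|=81 (35 ε).
min D↑ (1 st, q0=0, F={}): 0:8→0,i→0,j→0 [Hopcroft].
L(D↑) = ∅; no obstructions.

A = [].


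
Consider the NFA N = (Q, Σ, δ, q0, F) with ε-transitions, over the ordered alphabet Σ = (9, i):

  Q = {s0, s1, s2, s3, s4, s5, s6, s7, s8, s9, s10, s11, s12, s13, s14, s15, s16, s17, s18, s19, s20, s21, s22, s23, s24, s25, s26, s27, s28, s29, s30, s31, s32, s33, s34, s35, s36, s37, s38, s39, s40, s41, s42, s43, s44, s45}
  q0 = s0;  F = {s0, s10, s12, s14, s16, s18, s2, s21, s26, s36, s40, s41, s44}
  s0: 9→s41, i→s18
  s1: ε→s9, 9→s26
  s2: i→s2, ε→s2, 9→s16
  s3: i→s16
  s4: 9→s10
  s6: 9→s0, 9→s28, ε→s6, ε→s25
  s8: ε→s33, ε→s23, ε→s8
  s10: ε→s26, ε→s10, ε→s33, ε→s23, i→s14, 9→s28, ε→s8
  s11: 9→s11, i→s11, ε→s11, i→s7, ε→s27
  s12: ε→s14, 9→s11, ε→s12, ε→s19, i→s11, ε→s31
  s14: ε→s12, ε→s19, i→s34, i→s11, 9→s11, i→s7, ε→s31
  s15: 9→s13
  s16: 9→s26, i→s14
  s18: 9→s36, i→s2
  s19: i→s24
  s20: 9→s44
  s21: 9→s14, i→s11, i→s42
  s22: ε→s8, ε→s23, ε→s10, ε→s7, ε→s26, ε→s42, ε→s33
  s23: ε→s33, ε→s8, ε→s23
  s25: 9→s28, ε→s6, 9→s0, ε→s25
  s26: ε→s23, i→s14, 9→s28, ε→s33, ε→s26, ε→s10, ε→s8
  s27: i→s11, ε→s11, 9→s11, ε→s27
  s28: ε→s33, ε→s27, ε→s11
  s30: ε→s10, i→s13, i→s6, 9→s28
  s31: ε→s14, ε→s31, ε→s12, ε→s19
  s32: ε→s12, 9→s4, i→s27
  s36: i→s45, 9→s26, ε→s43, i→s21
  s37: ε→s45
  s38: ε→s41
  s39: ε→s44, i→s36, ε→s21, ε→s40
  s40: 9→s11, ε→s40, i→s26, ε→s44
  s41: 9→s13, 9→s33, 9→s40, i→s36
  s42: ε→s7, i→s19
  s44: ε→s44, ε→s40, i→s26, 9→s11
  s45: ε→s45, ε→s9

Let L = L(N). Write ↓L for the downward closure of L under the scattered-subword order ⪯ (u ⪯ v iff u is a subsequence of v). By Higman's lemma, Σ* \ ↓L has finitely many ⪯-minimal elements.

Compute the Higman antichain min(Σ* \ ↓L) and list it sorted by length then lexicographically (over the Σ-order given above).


|Q|=46, |F|=13, |δ|=116 (62 ε).
min D↑ (11 st, q0=0, F={6}): 0:9→1,i→2 1:9→3,i→4 2:9→4,i→5 3:9→6,i→7 4:9→7,i→8 5:9→9,i→5 6:9→6,i→6 7:9→6,i→10 8:9→10,i→6 9:9→7,i→10 10:9→6,i→6 [Hopcroft].
'999': N↓-sim [29, 26, 18, 5] end={s11,s27,s28,s33,s7} rej; 3/3 del acc.
'9iii': run [29, 26, 21, 13, 7] end={s11,s19,s24,s27,s34,s42,s7} — reject; 4/4 del acc.
'i9ii': N↓-sim [29, 24, 22, 13, 7] end={s11,s19,s24,s27,s34,s42,s7} ∉↓L; 4/4 del acc.
'ii9i9': |S_i|=[29, 24, 21, 16, 9, 3] end={s11,s27,s7} rej; 5/5 deletions ∈↓L.
4 obstructions.

min(Σ*\↓L) = [999, 9iii, i9ii, ii9i9].


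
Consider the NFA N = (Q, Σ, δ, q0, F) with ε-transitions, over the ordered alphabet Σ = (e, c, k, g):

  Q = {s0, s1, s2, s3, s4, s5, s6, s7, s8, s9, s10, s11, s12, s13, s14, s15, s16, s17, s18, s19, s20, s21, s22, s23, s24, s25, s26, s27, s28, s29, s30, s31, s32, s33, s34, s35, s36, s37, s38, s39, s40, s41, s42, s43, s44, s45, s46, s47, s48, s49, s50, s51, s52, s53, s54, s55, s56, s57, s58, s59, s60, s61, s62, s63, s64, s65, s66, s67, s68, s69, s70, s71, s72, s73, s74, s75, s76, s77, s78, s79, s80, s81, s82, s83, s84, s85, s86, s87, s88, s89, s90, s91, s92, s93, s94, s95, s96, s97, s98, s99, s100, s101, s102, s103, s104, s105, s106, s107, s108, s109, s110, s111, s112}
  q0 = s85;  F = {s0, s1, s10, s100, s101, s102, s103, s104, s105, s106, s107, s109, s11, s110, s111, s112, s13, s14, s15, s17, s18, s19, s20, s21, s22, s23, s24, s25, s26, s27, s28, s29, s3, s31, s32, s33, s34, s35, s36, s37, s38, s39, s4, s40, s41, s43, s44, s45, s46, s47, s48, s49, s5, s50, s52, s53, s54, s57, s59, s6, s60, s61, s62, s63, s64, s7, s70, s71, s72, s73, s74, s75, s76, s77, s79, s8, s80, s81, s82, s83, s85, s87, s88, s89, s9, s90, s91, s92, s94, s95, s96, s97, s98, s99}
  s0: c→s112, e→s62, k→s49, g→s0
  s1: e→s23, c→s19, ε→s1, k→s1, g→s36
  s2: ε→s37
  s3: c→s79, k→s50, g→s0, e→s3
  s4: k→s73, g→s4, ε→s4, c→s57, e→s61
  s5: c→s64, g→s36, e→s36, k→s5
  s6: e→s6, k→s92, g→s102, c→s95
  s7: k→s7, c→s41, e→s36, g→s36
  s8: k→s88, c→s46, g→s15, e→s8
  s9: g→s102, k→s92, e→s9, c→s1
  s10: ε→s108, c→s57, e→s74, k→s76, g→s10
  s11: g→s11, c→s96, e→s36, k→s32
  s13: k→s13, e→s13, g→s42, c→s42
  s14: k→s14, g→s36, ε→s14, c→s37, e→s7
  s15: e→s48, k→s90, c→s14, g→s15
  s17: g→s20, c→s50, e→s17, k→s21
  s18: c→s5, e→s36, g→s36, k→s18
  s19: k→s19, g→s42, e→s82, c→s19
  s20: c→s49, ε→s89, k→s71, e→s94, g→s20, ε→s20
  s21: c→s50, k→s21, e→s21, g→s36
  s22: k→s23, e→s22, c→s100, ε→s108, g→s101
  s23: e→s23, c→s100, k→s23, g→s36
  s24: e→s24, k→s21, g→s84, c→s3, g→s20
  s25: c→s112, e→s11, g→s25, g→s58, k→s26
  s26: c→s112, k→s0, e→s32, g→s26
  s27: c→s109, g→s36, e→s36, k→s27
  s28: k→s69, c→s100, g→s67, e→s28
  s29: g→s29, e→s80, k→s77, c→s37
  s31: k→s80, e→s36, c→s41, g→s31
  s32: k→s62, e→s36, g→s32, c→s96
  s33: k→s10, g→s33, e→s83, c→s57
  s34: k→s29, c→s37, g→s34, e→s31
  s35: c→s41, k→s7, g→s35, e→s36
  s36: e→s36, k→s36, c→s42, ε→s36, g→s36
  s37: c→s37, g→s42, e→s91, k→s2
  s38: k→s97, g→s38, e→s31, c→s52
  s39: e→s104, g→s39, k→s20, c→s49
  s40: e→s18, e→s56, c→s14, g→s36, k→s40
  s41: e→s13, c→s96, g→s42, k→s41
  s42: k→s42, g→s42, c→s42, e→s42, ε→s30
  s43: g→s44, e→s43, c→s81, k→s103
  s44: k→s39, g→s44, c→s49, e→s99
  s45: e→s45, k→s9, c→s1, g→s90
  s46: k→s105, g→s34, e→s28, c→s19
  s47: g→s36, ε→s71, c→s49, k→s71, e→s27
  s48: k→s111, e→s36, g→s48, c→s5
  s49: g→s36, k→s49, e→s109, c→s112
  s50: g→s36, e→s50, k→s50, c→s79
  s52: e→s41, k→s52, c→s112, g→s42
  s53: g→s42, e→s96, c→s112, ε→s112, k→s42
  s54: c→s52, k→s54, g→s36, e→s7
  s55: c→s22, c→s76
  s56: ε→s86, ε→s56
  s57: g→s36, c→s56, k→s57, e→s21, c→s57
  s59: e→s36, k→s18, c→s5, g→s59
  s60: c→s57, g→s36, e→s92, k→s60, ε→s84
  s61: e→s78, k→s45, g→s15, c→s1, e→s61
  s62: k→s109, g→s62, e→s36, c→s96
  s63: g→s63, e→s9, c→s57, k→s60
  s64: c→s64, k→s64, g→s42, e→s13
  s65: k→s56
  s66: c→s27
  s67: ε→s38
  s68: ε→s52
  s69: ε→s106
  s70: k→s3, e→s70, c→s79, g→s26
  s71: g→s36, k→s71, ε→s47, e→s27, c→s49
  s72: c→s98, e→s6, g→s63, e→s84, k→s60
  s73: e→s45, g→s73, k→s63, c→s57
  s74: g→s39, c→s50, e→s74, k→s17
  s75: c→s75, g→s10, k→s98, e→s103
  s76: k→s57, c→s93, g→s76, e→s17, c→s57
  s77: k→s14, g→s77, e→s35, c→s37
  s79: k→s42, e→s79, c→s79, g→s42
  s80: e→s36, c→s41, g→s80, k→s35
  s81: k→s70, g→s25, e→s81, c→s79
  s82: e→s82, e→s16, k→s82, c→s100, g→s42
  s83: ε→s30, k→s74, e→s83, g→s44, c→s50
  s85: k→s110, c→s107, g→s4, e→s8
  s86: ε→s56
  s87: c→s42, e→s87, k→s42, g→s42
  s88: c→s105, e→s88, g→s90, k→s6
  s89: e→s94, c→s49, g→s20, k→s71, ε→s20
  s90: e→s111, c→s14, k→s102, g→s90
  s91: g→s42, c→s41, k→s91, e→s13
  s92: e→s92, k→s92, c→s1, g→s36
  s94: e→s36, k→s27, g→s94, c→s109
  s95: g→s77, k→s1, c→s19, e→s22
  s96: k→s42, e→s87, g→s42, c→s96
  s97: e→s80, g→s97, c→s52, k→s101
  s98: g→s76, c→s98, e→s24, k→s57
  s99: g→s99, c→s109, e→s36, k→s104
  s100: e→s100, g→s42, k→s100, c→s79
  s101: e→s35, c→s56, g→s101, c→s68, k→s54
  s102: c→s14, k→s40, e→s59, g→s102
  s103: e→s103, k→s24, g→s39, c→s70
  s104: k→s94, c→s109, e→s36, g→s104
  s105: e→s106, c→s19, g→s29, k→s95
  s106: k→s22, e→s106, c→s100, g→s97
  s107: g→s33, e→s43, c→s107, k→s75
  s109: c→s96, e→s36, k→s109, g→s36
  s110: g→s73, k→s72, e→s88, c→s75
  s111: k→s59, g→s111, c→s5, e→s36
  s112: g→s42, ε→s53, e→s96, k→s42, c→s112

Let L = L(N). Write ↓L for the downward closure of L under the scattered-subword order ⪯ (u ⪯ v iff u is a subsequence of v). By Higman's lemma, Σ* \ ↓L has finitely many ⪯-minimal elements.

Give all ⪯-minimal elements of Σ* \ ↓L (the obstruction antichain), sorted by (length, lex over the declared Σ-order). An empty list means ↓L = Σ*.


Antichain: [eccg, gcgc, egeec, cecck, kkkgc].

|Q|=113, |F|=94, |δ|=416 (23 ε).
min D↑ (92 st, q0=0, F={39}): 0:e→1,c→2,k→3,g→4 1:e→1,c→5,k→6,g→7 2:e→8,c→2,k→9,g→10 3:e→6,c→9,k→11,g→12 4:e→13,c→14,k→12,g→4 5:e→15,c→16,k→17,g→18 6:e→6,c→17,k→19,g→20 7:e→21,c→22,k→20,g→7 8:e→8,c→23,k→24,g→25 9:e→24,c→9,k→26,g→27 10:e→28,c→14,k→27,g→10 11:e→19,c→26,k→29,g→30 12:e→31,c→14,k→30,g→12 13:e→13,c→32,k→31,g→7 14:e→33,c→14,k→14,g→34 15:e→15,c→35,k→36,g→37 16:e→38,c→16,k→16,g→39 17:e→36,c→16,k→40,g→41 18:e→42,c→43,k→41,g→18 19:e→19,c→40,k→44,g→45 20:e→46,c→22,k→45,g→20 21:e→34,c→47,k→46,g→21 22:e→48,c→43,k→22,g→34 23:e→23,c→49,k→50,g→51 24:e→24,c→50,k→52,g→53 25:e→54,c→55,k→53,g→25 26:e→52,c→26,k→14,g→56 27:e→57,c→14,k→56,g→27 28:e→28,c→58,k→57,g→25 29:e→44,c→14,k→29,g→34 30:e→59,c→14,k→29,g→30 31:e→31,c→32,k→59,g→20 32:e→60,c→16,k→32,g→34 33:e→33,c→58,k→33,g→34 34:e→34,c→39,k→34,g→34 35:e→35,c→49,k→35,g→39 36:e→36,c→35,k→61,g→62 37:e→42,c→63,k→62,g→37 38:e→38,c→35,k→38,g→39 39:e→39,c→39,k→39,g→39 40:e→61,c→16,k→32,g→64 41:e→65,c→43,k→64,g→41 42:e→34,c→66,k→65,g→42 43:e→67,c→43,k→43,g→39 44:e→44,c→32,k→44,g→34 45:e→68,c→22,k→69,g→45 46:e→34,c→47,k→68,g→46 47:e→34,c→70,k→47,g→34 48:e→34,c→66,k→48,g→34 49:e→49,c→49,k→39,g→39 50:e→50,c→49,k→71,g→72 51:e→73,c→74,k→72,g→51 52:e→52,c→71,k→33,g→75 53:e→76,c→55,k→75,g→53 54:e→34,c→77,k→76,g→54 55:e→77,c→74,k→55,g→34 56:e→78,c→14,k→14,g→56 57:e→57,c→58,k→78,g→53 58:e→58,c→49,k→58,g→34 59:e→59,c→32,k→44,g→45 60:e→60,c→35,k→60,g→34 61:e→61,c→35,k→60,g→79 62:e→65,c→63,k→79,g→62 63:e→66,c→74,k→63,g→39 64:e→80,c→43,k→22,g→64 65:e→34,c→66,k→80,g→65 66:e→81,c→82,k→66,g→39 67:e→81,c→66,k→67,g→39 68:e→34,c→47,k→83,g→68 69:e→83,c→22,k→69,g→34 70:e→81,c→70,k→70,g→39 71:e→71,c→49,k→58,g→84 72:e→85,c→74,k→84,g→72 73:e→34,c→82,k→85,g→73 74:e→82,c→74,k→39,g→39 75:e→86,c→55,k→87,g→75 76:e→34,c→77,k→86,g→76 77:e→34,c→82,k→77,g→34 78:e→78,c→58,k→33,g→75 79:e→80,c→63,k→88,g→79 80:e→34,c→66,k→48,g→80 81:e→81,c→39,k→81,g→39 82:e→89,c→82,k→39,g→39 83:e→34,c→47,k→83,g→34 84:e→90,c→74,k→55,g→84 85:e→34,c→82,k→90,g→85 86:e→34,c→77,k→91,g→86 87:e→91,c→55,k→87,g→34 88:e→48,c→63,k→88,g→34 89:e→89,c→39,k→39,g→39 90:e→34,c→82,k→77,g→90 91:e→34,c→77,k→91,g→34 (ε-aug+det+¬).
'eccg': |S_i|=[108, 93, 59, 21, 2] end={s30,s42} ∉↓L; 4/4 del acc.
'gcgc': N↓-sim [108, 86, 33, 3, 2] end={s30,s42} ∉↓L; 4/4 deletions ∈↓L.
'egeec': |S_i|=[108, 93, 59, 28, 5, 2] end={s30,s42} rej; 5/5 single-dels accept.
'cecck': run [108, 85, 64, 28, 7, 2] end={s30,s42} — reject; 5/5 del acc.
'kkkgc': |S_i|=[108, 85, 64, 40, 3, 2] end={s30,s42} rej; 5/5 deletions ∈↓L.
5 obstructions.


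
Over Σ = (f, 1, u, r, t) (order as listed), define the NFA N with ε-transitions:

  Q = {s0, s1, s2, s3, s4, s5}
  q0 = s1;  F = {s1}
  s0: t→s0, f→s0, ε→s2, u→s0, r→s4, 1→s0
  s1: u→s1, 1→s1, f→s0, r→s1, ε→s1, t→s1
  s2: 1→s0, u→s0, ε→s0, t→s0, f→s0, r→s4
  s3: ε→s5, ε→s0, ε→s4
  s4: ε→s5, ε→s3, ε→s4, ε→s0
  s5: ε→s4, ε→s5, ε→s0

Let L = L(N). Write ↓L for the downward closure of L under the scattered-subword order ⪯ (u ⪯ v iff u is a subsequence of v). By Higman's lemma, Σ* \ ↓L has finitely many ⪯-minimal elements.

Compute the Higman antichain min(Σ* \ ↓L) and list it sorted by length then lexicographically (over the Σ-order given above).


min(Σ*\↓L) = [f].

|Q|=6, |F|=1, |δ|=28 (13 ε).
min D↑ (2 st, q0=0, F={1}): 0:f→1,1→0,u→0,r→0,t→0 1:f→1,1→1,u→1,r→1,t→1 (ε-aug+det+¬).
'f': N↓-sim [6, 5] end={s0,s2,s3,s4,s5} rej; 1/1 del acc.
1 minimals (antichain).


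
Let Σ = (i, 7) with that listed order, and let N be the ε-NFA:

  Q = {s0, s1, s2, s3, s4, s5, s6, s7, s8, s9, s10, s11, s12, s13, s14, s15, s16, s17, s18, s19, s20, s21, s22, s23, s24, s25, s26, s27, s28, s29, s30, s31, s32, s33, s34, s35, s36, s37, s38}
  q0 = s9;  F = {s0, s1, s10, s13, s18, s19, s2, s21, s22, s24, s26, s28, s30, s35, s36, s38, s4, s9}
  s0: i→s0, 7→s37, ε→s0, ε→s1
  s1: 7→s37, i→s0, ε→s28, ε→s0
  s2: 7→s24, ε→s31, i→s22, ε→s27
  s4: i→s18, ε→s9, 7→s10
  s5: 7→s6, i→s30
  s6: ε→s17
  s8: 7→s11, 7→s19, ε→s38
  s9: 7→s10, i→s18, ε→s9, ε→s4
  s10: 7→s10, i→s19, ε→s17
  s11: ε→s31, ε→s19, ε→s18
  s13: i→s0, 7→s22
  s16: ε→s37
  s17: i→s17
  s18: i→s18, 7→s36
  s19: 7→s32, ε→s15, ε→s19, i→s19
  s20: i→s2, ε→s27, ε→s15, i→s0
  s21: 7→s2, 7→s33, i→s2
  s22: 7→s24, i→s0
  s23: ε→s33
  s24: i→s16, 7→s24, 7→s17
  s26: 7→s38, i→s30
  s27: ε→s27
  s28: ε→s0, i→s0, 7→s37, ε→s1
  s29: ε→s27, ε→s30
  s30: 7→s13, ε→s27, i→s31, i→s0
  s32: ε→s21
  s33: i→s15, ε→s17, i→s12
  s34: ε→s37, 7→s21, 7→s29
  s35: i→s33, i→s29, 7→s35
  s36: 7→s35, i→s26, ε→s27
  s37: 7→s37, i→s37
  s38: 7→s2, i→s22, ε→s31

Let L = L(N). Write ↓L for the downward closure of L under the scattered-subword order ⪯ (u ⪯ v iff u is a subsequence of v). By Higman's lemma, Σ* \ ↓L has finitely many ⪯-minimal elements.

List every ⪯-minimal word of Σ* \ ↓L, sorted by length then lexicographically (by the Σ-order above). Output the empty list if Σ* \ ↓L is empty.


min(Σ*\↓L) = [i7iii7, i77ii7, 7i7i7i, 7i777i].

|Q|=39, |F|=18, |δ|=85 (32 ε).
min D↑ (16 st, q0=0, F={15}): 0:i→1,7→2 1:i→1,7→3 2:i→4,7→2 3:i→5,7→6 4:i→4,7→7 5:i→8,7→9 6:i→8,7→6 7:i→10,7→10 8:i→11,7→12 9:i→13,7→10 10:i→13,7→14 11:i→11,7→15 12:i→11,7→13 13:i→11,7→14 14:i→15,7→14 15:i→15,7→15.
'i7iii7': N↓-sim [28, 25, 23, 19, 14, 7, 1] end={s37} ∉↓L; 6/6 deletions ∈↓L.
'i77ii7': |S_i|=[28, 25, 23, 19, 16, 9, 1] end={s37} rej; 6/6 del acc.
'7i7i7i': |S_i|=[28, 25, 22, 18, 13, 4, 3] end={s16,s17,s37} — reject; 6/6 deletions ∈↓L.
'7i777i': run [28, 25, 22, 18, 14, 4, 3] end={s16,s17,s37} ∉↓L; 6/6 single-dels accept.
4 words, ⪯-incomp.
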